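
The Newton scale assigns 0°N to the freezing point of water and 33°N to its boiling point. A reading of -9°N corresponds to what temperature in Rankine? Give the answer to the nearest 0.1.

Linear interpolation between the fixed points: C = (-9 - 0) × 100 / (33 - 0) = -27.2727°C.
Then -27.2727 × 1.8 + 491.67 = 442.6°R.

442.6°R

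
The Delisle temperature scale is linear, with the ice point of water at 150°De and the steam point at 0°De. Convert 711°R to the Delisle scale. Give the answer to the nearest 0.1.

First in Celsius: (711 - 491.67) × 5/9 = 121.8500°C.
Linearly onto the Delisle scale: 150 + (121.8500 / 100) × (0 - 150) = -32.8°De.

-32.8°De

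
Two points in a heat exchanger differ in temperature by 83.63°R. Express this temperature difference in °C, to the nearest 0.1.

46.5°C

For a temperature interval the offset drops out; only the factor 5/9 applies.
83.63 × 5/9 = 46.5.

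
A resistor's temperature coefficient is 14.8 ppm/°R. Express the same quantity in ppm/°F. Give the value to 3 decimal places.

14.800 ppm/°F

Since only a temperature interval is involved, the additive offset between the scales drops out.
A change of 1°F is a change of 1°R, so per °F the value is 14.8 × 1 = 14.800.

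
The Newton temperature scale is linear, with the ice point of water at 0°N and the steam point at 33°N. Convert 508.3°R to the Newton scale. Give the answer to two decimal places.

First in Celsius: (508.3 - 491.67) × 5/9 = 9.2389°C.
Linearly onto the Newton scale: 0 + (9.2389 / 100) × (33 - 0) = 3.05°N.

3.05°N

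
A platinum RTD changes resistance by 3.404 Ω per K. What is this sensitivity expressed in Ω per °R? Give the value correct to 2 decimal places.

Since only a temperature interval is involved, the additive offset between the scales drops out.
A change of 1°R is a change of 5/9 K, so per °R the value is 3.404 × 5/9 = 1.89.

1.89 Ω per °R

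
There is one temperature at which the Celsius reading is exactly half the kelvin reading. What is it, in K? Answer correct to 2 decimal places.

546.30 K

Let K be the kelvin reading. The Celsius reading is C = 1·K - 273.15.
Require C = 0.5·K: 1·K - 273.15 = 0.5·K.
(0.5)·K = 273.15  ⇒  K = 546.30.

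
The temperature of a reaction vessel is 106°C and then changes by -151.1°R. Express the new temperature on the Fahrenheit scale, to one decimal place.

71.7°F

The 151.1°R change is an interval, so only the factor 5/9 applies: -151.1 × 5/9 = -83.9444°C.
Final Celsius temperature: 106.0000 - 83.9444 = 22.0556°C.
In Fahrenheit: 22.0556 × 1.8 + 32 = 71.7°F.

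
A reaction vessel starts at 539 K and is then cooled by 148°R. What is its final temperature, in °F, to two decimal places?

362.53°F

Initial temperature in Celsius: 539 - 273.15 = 265.8500°C.
The 148°R change is an interval, so only the factor 5/9 applies: -148 × 5/9 = -82.2222°C.
Final Celsius temperature: 265.8500 - 82.2222 = 183.6278°C.
In Fahrenheit: 183.6278 × 1.8 + 32 = 362.53°F.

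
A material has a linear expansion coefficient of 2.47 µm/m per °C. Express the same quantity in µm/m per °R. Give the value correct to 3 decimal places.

The quantity depends on a temperature interval, so only the ratio of degree sizes applies; the offset between the scales is irrelevant.
A change of 1°R is a change of 5/9°C, so per °R the value is 2.47 × 5/9 = 1.372.

1.372 µm/m per °R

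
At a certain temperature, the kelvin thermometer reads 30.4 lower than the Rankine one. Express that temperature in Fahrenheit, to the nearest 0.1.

Let x be the Rankine reading; then the kelvin reading is 5/9·x.
(5/9·x) - x = -30.4  ⇒  (-4/9)·x = -30.4  ⇒  x = 68.4000°R.
In Celsius: (68.4 - 491.67) × 5/9 = -235.1500°C.
In Fahrenheit: -235.1500 × 1.8 + 32 = -391.3°F.

-391.3°F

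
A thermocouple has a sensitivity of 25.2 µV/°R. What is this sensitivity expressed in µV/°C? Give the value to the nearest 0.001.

45.360 µV/°C

The quantity depends on a temperature interval, so only the ratio of degree sizes applies; the offset between the scales is irrelevant.
A change of 1°C is a change of 1.8°R, so per °C the value is 25.2 × 1.8 = 45.360.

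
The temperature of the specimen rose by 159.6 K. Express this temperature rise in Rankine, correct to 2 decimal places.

For a temperature interval the offset drops out; only the factor 1.8 applies.
159.6 × 1.8 = 287.28.

287.28°R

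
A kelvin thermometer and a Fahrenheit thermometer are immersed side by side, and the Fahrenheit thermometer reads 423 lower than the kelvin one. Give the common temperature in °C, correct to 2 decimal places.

Let x be the kelvin reading; then the Fahrenheit reading is 1.8·x - 459.67.
(1.8·x - 459.67) - x = -423  ⇒  (0.8)·x = 36.67  ⇒  x = 45.8375 K.
In Celsius: 45.8375 - 273.15 = -227.31°C.

-227.31°C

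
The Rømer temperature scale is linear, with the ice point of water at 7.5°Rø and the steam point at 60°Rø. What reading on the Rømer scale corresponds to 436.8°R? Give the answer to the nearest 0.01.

-8.50°Rø

First in Celsius: (436.8 - 491.67) × 5/9 = -30.4833°C.
Linearly onto the Rømer scale: 7.5 + (-30.4833 / 100) × (60 - 7.5) = -8.50°Rø.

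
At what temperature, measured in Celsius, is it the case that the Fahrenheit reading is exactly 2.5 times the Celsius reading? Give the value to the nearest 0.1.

Let C be the Celsius reading. The Fahrenheit reading is F = 1.8·C + 32.
Require F = 2.5·C: 1.8·C + 32 = 2.5·C.
(-0.7)·C = -32  ⇒  C = 45.7.

45.7°C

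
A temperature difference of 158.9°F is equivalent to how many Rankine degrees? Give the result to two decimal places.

158.90°R

Fahrenheit and Rankine degrees are the same size, so the interval is unchanged: 158.90.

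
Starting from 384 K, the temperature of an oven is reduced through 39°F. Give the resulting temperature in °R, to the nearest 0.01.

Initial temperature in Celsius: 384 - 273.15 = 110.8500°C.
The 39°F change is an interval, so only the factor 5/9 applies: -39 × 5/9 = -21.6667°C.
Final Celsius temperature: 110.8500 - 21.6667 = 89.1833°C.
In Rankine: 89.1833 × 1.8 + 491.67 = 652.20°R.

652.20°R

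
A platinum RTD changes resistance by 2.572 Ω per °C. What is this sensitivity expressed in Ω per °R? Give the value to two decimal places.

The quantity depends on a temperature interval, so only the ratio of degree sizes applies; the offset between the scales is irrelevant.
A change of 1°R is a change of 5/9°C, so per °R the value is 2.572 × 5/9 = 1.43.

1.43 Ω per °R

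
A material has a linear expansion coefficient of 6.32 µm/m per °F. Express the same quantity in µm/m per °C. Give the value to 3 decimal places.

11.376 µm/m per °C

Since only a temperature interval is involved, the additive offset between the scales drops out.
A change of 1°C is a change of 1.8°F, so per °C the value is 6.32 × 1.8 = 11.376.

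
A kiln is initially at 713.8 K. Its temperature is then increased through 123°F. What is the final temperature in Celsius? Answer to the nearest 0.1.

Initial temperature in Celsius: 713.8 - 273.15 = 440.6500°C.
The 123°F change is an interval, so only the factor 5/9 applies: +123 × 5/9 = +68.3333°C.
Final Celsius temperature: 440.6500 + 68.3333 = 508.9833°C.

509.0°C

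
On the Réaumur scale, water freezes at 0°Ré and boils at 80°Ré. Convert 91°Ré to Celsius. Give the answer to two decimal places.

Linear interpolation between the fixed points: C = (91 - 0) × 100 / (80 - 0) = 113.7500°C.

113.75°C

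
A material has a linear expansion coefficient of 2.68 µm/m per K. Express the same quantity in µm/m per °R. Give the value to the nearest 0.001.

The quantity depends on a temperature interval, so only the ratio of degree sizes applies; the offset between the scales is irrelevant.
A change of 1°R is a change of 5/9 K, so per °R the value is 2.68 × 5/9 = 1.489.

1.489 µm/m per °R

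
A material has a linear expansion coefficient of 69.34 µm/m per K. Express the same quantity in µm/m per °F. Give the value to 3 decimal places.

38.522 µm/m per °F

Since only a temperature interval is involved, the additive offset between the scales drops out.
A change of 1°F is a change of 5/9 K, so per °F the value is 69.34 × 5/9 = 38.522.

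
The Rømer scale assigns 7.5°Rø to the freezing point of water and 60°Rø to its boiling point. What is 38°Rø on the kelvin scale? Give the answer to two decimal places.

Linear interpolation between the fixed points: C = (38 - 7.5) × 100 / (60 - 7.5) = 58.0952°C.
Then 58.0952 + 273.15 = 331.25 K.

331.25 K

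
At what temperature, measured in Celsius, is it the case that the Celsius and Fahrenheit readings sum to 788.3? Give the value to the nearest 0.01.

270.11°C

Let C be the Celsius reading. The Fahrenheit reading is F = 1.8·C + 32.
Require C + F = 788.3: (2.8)·C + 32 = 788.3.
C = (788.3 - 32) / (2.8) = 270.11.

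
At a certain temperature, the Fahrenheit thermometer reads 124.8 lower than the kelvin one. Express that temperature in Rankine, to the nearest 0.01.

Let x be the kelvin reading; then the Fahrenheit reading is 1.8·x - 459.67.
(1.8·x - 459.67) - x = -124.8  ⇒  (0.8)·x = 334.87  ⇒  x = 418.5875 K.
In Celsius: 418.5875 - 273.15 = 145.4375°C.
In Rankine: 145.4375 × 1.8 + 491.67 = 753.46°R.

753.46°R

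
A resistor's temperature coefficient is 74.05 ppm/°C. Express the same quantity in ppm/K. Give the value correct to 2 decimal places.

74.05 ppm/K

The quantity depends on a temperature interval, so only the ratio of degree sizes applies; the offset between the scales is irrelevant.
A change of 1 K is a change of 1°C, so per K the value is 74.05 × 1 = 74.05.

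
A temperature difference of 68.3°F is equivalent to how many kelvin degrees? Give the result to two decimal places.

37.94 K

For a temperature interval the offset drops out; only the factor 5/9 applies.
68.3 × 5/9 = 37.94.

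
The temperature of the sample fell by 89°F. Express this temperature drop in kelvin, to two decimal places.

49.44 K

For a temperature interval the offset drops out; only the factor 5/9 applies.
89 × 5/9 = 49.44.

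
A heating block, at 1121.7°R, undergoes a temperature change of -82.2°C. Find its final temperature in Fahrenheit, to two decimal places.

Initial temperature in Celsius: (1121.7 - 491.67) × 5/9 = 350.0167°C.
Final Celsius temperature: 350.0167 - 82.2000 = 267.8167°C.
In Fahrenheit: 267.8167 × 1.8 + 32 = 514.07°F.

514.07°F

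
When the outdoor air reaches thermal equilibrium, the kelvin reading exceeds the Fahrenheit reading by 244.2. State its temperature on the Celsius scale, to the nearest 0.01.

-3.81°C

Let x be the Fahrenheit reading; then the kelvin reading is 5/9·x + 255.372.
(5/9·x + 255.372) - x = 244.2  ⇒  (-4/9)·x = -11.1722  ⇒  x = 25.1375°F.
In Celsius: (25.1375 - 32) × 5/9 = -3.81°C.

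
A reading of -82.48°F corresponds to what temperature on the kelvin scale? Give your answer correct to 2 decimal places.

In Celsius: (-82.48 - 32) × 5/9 = -63.6000°C.
In kelvin: -63.6000 + 273.15 = 209.55 K.

209.55 K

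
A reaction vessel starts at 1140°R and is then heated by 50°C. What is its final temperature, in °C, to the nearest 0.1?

Initial temperature in Celsius: (1140 - 491.67) × 5/9 = 360.1833°C.
Final Celsius temperature: 360.1833 + 50.0000 = 410.1833°C.

410.2°C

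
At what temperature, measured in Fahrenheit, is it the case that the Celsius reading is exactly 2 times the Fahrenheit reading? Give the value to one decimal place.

Let F be the Fahrenheit reading. The Celsius reading is C = 5/9·F - 17.7778.
Require C = 2·F: 5/9·F - 17.7778 = 2·F.
(-13/9)·F = 17.7778  ⇒  F = -12.3.

-12.3°F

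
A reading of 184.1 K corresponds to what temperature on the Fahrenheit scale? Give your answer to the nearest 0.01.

-128.29°F

In Celsius: 184.1 - 273.15 = -89.0500°C.
In Fahrenheit: -89.0500 × 1.8 + 32 = -128.29°F.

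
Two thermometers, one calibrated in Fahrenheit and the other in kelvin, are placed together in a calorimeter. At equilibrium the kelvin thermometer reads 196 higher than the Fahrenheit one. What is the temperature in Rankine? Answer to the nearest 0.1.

Let x be the Fahrenheit reading; then the kelvin reading is 5/9·x + 255.372.
(5/9·x + 255.372) - x = 196  ⇒  (-4/9)·x = -59.3722  ⇒  x = 133.5875°F.
In Celsius: (133.5875 - 32) × 5/9 = 56.4375°C.
In Rankine: 56.4375 × 1.8 + 491.67 = 593.3°R.

593.3°R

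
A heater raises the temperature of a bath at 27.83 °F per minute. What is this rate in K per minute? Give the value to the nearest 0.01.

15.46 K/minute

Since only a temperature interval is involved, the additive offset between the scales drops out.
A change of 1°F is a change of 5/9 K, so 27.83 × 5/9 = 15.46.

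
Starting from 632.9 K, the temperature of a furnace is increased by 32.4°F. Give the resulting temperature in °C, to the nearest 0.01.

Initial temperature in Celsius: 632.9 - 273.15 = 359.7500°C.
The 32.4°F change is an interval, so only the factor 5/9 applies: +32.4 × 5/9 = +18.0000°C.
Final Celsius temperature: 359.7500 + 18.0000 = 377.7500°C.

377.75°C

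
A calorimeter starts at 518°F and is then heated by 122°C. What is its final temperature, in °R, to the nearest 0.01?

1197.27°R

Initial temperature in Celsius: (518 - 32) × 5/9 = 270.0000°C.
Final Celsius temperature: 270.0000 + 122.0000 = 392.0000°C.
In Rankine: 392.0000 × 1.8 + 491.67 = 1197.27°R.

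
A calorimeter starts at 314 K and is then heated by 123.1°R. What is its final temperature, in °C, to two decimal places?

Initial temperature in Celsius: 314 - 273.15 = 40.8500°C.
The 123.1°R change is an interval, so only the factor 5/9 applies: +123.1 × 5/9 = +68.3889°C.
Final Celsius temperature: 40.8500 + 68.3889 = 109.2389°C.

109.24°C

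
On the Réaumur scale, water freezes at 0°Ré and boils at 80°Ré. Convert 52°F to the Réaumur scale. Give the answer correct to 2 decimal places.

First in Celsius: (52 - 32) × 5/9 = 11.1111°C.
Linearly onto the Réaumur scale: 0 + (11.1111 / 100) × (80 - 0) = 8.89°Ré.

8.89°Ré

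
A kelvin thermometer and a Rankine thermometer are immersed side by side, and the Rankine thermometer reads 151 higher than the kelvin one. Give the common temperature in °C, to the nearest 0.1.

-84.4°C

Let x be the kelvin reading; then the Rankine reading is 1.8·x.
(1.8·x) - x = 151  ⇒  (0.8)·x = 151  ⇒  x = 188.7500 K.
In Celsius: 188.75 - 273.15 = -84.4°C.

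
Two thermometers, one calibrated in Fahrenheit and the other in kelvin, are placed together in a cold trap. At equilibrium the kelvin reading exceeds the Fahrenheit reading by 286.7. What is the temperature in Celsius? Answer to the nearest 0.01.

Let x be the Fahrenheit reading; then the kelvin reading is 5/9·x + 255.372.
(5/9·x + 255.372) - x = 286.7  ⇒  (-4/9)·x = 31.3278  ⇒  x = -70.4875°F.
In Celsius: (-70.4875 - 32) × 5/9 = -56.94°C.

-56.94°C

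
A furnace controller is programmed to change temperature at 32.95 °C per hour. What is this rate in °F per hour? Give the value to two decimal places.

The quantity depends on a temperature interval, so only the ratio of degree sizes applies; the offset between the scales is irrelevant.
A change of 1°C is a change of 1.8°F, so 32.95 × 1.8 = 59.31.

59.31 °F/hour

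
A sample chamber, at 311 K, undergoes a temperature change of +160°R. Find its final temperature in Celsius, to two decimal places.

126.74°C

Initial temperature in Celsius: 311 - 273.15 = 37.8500°C.
The 160°R change is an interval, so only the factor 5/9 applies: +160 × 5/9 = +88.8889°C.
Final Celsius temperature: 37.8500 + 88.8889 = 126.7389°C.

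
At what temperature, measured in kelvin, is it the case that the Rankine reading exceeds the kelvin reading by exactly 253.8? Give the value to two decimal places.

317.25 K

Let K be the kelvin reading. The Rankine reading is R = 1.8·K.
Require R - K = 253.8: (0.8)·K = 253.8.
K = (253.8) / (0.8) = 317.25.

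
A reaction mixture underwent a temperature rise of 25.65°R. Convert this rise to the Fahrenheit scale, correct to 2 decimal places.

25.65°F

Rankine and Fahrenheit degrees are the same size, so the interval is unchanged: 25.65.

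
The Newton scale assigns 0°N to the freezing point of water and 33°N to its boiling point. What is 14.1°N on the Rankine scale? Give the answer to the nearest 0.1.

568.6°R

Linear interpolation between the fixed points: C = (14.1 - 0) × 100 / (33 - 0) = 42.7273°C.
Then 42.7273 × 1.8 + 491.67 = 568.6°R.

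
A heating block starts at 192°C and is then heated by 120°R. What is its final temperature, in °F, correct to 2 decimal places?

The 120°R change is an interval, so only the factor 5/9 applies: +120 × 5/9 = +66.6667°C.
Final Celsius temperature: 192.0000 + 66.6667 = 258.6667°C.
In Fahrenheit: 258.6667 × 1.8 + 32 = 497.60°F.

497.60°F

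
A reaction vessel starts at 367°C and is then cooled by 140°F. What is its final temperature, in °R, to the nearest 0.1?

The 140°F change is an interval, so only the factor 5/9 applies: -140 × 5/9 = -77.7778°C.
Final Celsius temperature: 367.0000 - 77.7778 = 289.2222°C.
In Rankine: 289.2222 × 1.8 + 491.67 = 1012.3°R.

1012.3°R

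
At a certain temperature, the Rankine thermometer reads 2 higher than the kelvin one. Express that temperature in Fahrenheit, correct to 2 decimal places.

Let x be the kelvin reading; then the Rankine reading is 1.8·x.
(1.8·x) - x = 2  ⇒  (0.8)·x = 2  ⇒  x = 2.5000 K.
In Celsius: 2.5 - 273.15 = -270.6500°C.
In Fahrenheit: -270.6500 × 1.8 + 32 = -455.17°F.

-455.17°F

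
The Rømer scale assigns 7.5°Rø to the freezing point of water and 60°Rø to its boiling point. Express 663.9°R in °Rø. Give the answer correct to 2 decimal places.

First in Celsius: (663.9 - 491.67) × 5/9 = 95.6833°C.
Linearly onto the Rømer scale: 7.5 + (95.6833 / 100) × (60 - 7.5) = 57.73°Rø.

57.73°Rø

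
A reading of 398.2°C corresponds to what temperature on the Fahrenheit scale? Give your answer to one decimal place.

In Fahrenheit: 398.2000 × 1.8 + 32 = 748.8°F.

748.8°F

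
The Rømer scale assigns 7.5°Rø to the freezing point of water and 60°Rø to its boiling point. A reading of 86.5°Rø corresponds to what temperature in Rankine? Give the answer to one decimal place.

Linear interpolation between the fixed points: C = (86.5 - 7.5) × 100 / (60 - 7.5) = 150.4762°C.
Then 150.4762 × 1.8 + 491.67 = 762.5°R.

762.5°R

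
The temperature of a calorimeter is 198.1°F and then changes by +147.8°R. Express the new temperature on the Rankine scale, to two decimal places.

Initial temperature in Celsius: (198.1 - 32) × 5/9 = 92.2778°C.
The 147.8°R change is an interval, so only the factor 5/9 applies: +147.8 × 5/9 = +82.1111°C.
Final Celsius temperature: 92.2778 + 82.1111 = 174.3889°C.
In Rankine: 174.3889 × 1.8 + 491.67 = 805.57°R.

805.57°R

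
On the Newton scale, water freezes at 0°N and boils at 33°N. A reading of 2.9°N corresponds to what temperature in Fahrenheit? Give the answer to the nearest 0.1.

Linear interpolation between the fixed points: C = (2.9 - 0) × 100 / (33 - 0) = 8.7879°C.
Then 8.7879 × 1.8 + 32 = 47.8°F.

47.8°F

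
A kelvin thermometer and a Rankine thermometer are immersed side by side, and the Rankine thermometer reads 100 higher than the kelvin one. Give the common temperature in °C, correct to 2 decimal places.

Let x be the kelvin reading; then the Rankine reading is 1.8·x.
(1.8·x) - x = 100  ⇒  (0.8)·x = 100  ⇒  x = 125.0000 K.
In Celsius: 125 - 273.15 = -148.15°C.

-148.15°C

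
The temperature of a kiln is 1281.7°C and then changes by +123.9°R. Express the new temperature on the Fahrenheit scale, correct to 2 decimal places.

The 123.9°R change is an interval, so only the factor 5/9 applies: +123.9 × 5/9 = +68.8333°C.
Final Celsius temperature: 1281.7000 + 68.8333 = 1350.5333°C.
In Fahrenheit: 1350.5333 × 1.8 + 32 = 2462.96°F.

2462.96°F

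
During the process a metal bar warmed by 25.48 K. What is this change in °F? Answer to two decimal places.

An interval of 1 K corresponds to 1.8°F.
25.48 × 1.8 = 45.86.

45.86°F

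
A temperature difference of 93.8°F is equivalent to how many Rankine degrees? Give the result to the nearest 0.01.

93.80°R

Fahrenheit and Rankine degrees are the same size, so the interval is unchanged: 93.80.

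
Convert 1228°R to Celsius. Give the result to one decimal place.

In Celsius: (1228 - 491.67) × 5/9 = 409.0722°C.

409.1°C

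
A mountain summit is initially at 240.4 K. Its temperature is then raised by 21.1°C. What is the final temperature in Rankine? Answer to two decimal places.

Initial temperature in Celsius: 240.4 - 273.15 = -32.7500°C.
Final Celsius temperature: -32.7500 + 21.1000 = -11.6500°C.
In Rankine: -11.6500 × 1.8 + 491.67 = 470.70°R.

470.70°R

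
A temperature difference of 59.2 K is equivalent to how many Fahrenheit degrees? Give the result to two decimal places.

Only the scale ratio 1.8 matters for a change in temperature.
59.2 × 1.8 = 106.56.

106.56°F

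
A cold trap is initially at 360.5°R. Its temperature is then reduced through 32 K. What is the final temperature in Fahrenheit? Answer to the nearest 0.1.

-156.8°F

Initial temperature in Celsius: (360.5 - 491.67) × 5/9 = -72.8722°C.
The 32 K change is an interval; Kelvin and Celsius degrees are the same size, so ΔC = -32°C.
Final Celsius temperature: -72.8722 - 32.0000 = -104.8722°C.
In Fahrenheit: -104.8722 × 1.8 + 32 = -156.8°F.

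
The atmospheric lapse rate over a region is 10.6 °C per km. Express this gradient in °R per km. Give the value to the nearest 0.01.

19.08 °R/km

Since only a temperature interval is involved, the additive offset between the scales drops out.
A change of 1°C is a change of 1.8°R, so 10.6 × 1.8 = 19.08.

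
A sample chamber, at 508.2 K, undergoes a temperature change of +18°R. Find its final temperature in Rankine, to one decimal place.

932.8°R

Initial temperature in Celsius: 508.2 - 273.15 = 235.0500°C.
The 18°R change is an interval, so only the factor 5/9 applies: +18 × 5/9 = +10.0000°C.
Final Celsius temperature: 235.0500 + 10.0000 = 245.0500°C.
In Rankine: 245.0500 × 1.8 + 491.67 = 932.8°R.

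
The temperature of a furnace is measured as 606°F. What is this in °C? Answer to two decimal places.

318.89°C

In Celsius: (606 - 32) × 5/9 = 318.8889°C.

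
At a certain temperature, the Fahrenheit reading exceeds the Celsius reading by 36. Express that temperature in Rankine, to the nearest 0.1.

Let x be the Fahrenheit reading; then the Celsius reading is 5/9·x - 17.7778.
(5/9·x - 17.7778) - x = -36  ⇒  (-4/9)·x = -18.2222  ⇒  x = 41.0000°F.
In Celsius: (41 - 32) × 5/9 = 5.0000°C.
In Rankine: 5.0000 × 1.8 + 491.67 = 500.7°R.

500.7°R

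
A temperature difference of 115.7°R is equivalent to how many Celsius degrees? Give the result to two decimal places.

64.28°C

For a temperature interval the offset drops out; only the factor 5/9 applies.
115.7 × 5/9 = 64.28.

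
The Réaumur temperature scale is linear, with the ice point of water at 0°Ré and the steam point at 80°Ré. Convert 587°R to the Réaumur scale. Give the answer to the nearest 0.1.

42.4°Ré

First in Celsius: (587 - 491.67) × 5/9 = 52.9611°C.
Linearly onto the Réaumur scale: 0 + (52.9611 / 100) × (80 - 0) = 42.4°Ré.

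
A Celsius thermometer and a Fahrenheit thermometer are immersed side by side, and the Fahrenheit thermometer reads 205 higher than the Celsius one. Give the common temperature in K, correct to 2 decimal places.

Let x be the Celsius reading; then the Fahrenheit reading is 1.8·x + 32.
(1.8·x + 32) - x = 205  ⇒  (0.8)·x = 173  ⇒  x = 216.2500°C.
In kelvin: 216.2500 + 273.15 = 489.40 K.

489.40 K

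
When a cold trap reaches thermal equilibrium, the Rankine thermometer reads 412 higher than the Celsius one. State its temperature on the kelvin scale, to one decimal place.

173.6 K

Let x be the Celsius reading; then the Rankine reading is 1.8·x + 491.67.
(1.8·x + 491.67) - x = 412  ⇒  (0.8)·x = -79.67  ⇒  x = -99.5875°C.
In kelvin: -99.5875 + 273.15 = 173.6 K.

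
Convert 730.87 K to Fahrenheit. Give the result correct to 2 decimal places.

In Celsius: 730.87 - 273.15 = 457.7200°C.
In Fahrenheit: 457.7200 × 1.8 + 32 = 855.90°F.

855.90°F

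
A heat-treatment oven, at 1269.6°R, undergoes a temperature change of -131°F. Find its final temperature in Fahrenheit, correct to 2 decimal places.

678.93°F

Initial temperature in Celsius: (1269.6 - 491.67) × 5/9 = 432.1833°C.
The 131°F change is an interval, so only the factor 5/9 applies: -131 × 5/9 = -72.7778°C.
Final Celsius temperature: 432.1833 - 72.7778 = 359.4056°C.
In Fahrenheit: 359.4056 × 1.8 + 32 = 678.93°F.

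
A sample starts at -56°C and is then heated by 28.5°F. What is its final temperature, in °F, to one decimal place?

-40.3°F

The 28.5°F change is an interval, so only the factor 5/9 applies: +28.5 × 5/9 = +15.8333°C.
Final Celsius temperature: -56.0000 + 15.8333 = -40.1667°C.
In Fahrenheit: -40.1667 × 1.8 + 32 = -40.3°F.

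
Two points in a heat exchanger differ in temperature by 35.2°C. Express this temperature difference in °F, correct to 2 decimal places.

An interval of 1°C corresponds to 1.8°F.
35.2 × 1.8 = 63.36.

63.36°F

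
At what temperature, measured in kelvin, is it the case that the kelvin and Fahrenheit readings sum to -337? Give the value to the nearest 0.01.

Let K be the kelvin reading. The Fahrenheit reading is F = 1.8·K - 459.67.
Require K + F = -337: (2.8)·K - 459.67 = -337.
K = (-337 + 459.67) / (2.8) = 43.81.

43.81 K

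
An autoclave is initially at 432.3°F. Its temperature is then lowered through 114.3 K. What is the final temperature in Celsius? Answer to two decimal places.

Initial temperature in Celsius: (432.3 - 32) × 5/9 = 222.3889°C.
The 114.3 K change is an interval; Kelvin and Celsius degrees are the same size, so ΔC = -114.3°C.
Final Celsius temperature: 222.3889 - 114.3000 = 108.0889°C.

108.09°C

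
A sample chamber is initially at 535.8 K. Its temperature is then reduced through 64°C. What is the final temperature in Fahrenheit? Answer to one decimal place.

Initial temperature in Celsius: 535.8 - 273.15 = 262.6500°C.
Final Celsius temperature: 262.6500 - 64.0000 = 198.6500°C.
In Fahrenheit: 198.6500 × 1.8 + 32 = 389.6°F.

389.6°F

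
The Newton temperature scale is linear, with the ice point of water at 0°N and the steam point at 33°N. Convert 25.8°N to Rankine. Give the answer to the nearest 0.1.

632.4°R

Linear interpolation between the fixed points: C = (25.8 - 0) × 100 / (33 - 0) = 78.1818°C.
Then 78.1818 × 1.8 + 491.67 = 632.4°R.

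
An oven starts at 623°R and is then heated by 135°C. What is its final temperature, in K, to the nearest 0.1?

481.1 K

Initial temperature in Celsius: (623 - 491.67) × 5/9 = 72.9611°C.
Final Celsius temperature: 72.9611 + 135.0000 = 207.9611°C.
In kelvin: 207.9611 + 273.15 = 481.1 K.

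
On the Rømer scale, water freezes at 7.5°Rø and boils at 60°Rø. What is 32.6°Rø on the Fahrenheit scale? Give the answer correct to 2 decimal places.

118.06°F

Linear interpolation between the fixed points: C = (32.6 - 7.5) × 100 / (60 - 7.5) = 47.8095°C.
Then 47.8095 × 1.8 + 32 = 118.06°F.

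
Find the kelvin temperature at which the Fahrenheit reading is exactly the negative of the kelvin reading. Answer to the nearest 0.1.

Let K be the kelvin reading. The Fahrenheit reading is F = 1.8·K - 459.67.
Require F = -1·K: 1.8·K - 459.67 = -1·K.
(2.8)·K = 459.67  ⇒  K = 164.2.

164.2 K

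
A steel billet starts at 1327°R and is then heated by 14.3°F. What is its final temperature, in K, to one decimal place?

Initial temperature in Celsius: (1327 - 491.67) × 5/9 = 464.0722°C.
The 14.3°F change is an interval, so only the factor 5/9 applies: +14.3 × 5/9 = +7.9444°C.
Final Celsius temperature: 464.0722 + 7.9444 = 472.0167°C.
In kelvin: 472.0167 + 273.15 = 745.2 K.

745.2 K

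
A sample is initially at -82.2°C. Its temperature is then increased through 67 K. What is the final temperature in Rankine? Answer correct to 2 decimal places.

464.31°R

The 67 K change is an interval; Kelvin and Celsius degrees are the same size, so ΔC = +67°C.
Final Celsius temperature: -82.2000 + 67.0000 = -15.2000°C.
In Rankine: -15.2000 × 1.8 + 491.67 = 464.31°R.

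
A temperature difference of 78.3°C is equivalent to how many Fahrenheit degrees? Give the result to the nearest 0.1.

An interval of 1°C corresponds to 1.8°F.
78.3 × 1.8 = 140.9.

140.9°F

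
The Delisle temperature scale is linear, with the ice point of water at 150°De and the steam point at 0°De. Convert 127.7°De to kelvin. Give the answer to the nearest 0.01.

288.02 K

Linear interpolation between the fixed points: C = (127.7 - 150) × 100 / (0 - 150) = 14.8667°C.
Then 14.8667 + 273.15 = 288.02 K.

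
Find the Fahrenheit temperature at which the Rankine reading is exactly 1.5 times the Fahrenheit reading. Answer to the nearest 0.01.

919.34°F

Let F be the Fahrenheit reading. The Rankine reading is R = 1·F + 459.67.
Require R = 1.5·F: 1·F + 459.67 = 1.5·F.
(-0.5)·F = -459.67  ⇒  F = 919.34.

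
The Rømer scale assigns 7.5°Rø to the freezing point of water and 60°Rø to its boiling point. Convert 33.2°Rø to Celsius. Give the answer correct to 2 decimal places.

Linear interpolation between the fixed points: C = (33.2 - 7.5) × 100 / (60 - 7.5) = 48.9524°C.

48.95°C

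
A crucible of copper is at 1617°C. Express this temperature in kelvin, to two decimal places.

In kelvin: 1617.0000 + 273.15 = 1890.15 K.

1890.15 K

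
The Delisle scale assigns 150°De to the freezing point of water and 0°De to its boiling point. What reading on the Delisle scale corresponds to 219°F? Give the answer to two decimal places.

First in Celsius: (219 - 32) × 5/9 = 103.8889°C.
Linearly onto the Delisle scale: 150 + (103.8889 / 100) × (0 - 150) = -5.83°De.

-5.83°De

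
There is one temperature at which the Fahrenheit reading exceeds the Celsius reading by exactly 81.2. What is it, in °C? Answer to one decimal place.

61.5°C

Let C be the Celsius reading. The Fahrenheit reading is F = 1.8·C + 32.
Require F - C = 81.2: (0.8)·C + 32 = 81.2.
C = (81.2 - 32) / (0.8) = 61.5.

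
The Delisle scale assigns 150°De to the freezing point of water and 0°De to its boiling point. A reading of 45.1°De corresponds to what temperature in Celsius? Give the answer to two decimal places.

Linear interpolation between the fixed points: C = (45.1 - 150) × 100 / (0 - 150) = 69.9333°C.

69.93°C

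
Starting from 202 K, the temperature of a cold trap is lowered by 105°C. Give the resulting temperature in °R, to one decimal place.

174.6°R

Initial temperature in Celsius: 202 - 273.15 = -71.1500°C.
Final Celsius temperature: -71.1500 - 105.0000 = -176.1500°C.
In Rankine: -176.1500 × 1.8 + 491.67 = 174.6°R.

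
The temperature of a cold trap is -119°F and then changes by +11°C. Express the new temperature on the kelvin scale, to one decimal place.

Initial temperature in Celsius: (-119 - 32) × 5/9 = -83.8889°C.
Final Celsius temperature: -83.8889 + 11.0000 = -72.8889°C.
In kelvin: -72.8889 + 273.15 = 200.3 K.

200.3 K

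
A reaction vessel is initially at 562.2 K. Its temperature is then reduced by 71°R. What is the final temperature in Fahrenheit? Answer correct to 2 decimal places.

481.29°F

Initial temperature in Celsius: 562.2 - 273.15 = 289.0500°C.
The 71°R change is an interval, so only the factor 5/9 applies: -71 × 5/9 = -39.4444°C.
Final Celsius temperature: 289.0500 - 39.4444 = 249.6056°C.
In Fahrenheit: 249.6056 × 1.8 + 32 = 481.29°F.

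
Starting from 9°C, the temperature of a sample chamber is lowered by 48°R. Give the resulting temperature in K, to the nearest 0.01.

The 48°R change is an interval, so only the factor 5/9 applies: -48 × 5/9 = -26.6667°C.
Final Celsius temperature: 9.0000 - 26.6667 = -17.6667°C.
In kelvin: -17.6667 + 273.15 = 255.48 K.

255.48 K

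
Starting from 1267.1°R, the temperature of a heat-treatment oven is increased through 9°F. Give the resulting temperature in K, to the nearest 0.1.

708.9 K

Initial temperature in Celsius: (1267.1 - 491.67) × 5/9 = 430.7944°C.
The 9°F change is an interval, so only the factor 5/9 applies: +9 × 5/9 = +5.0000°C.
Final Celsius temperature: 430.7944 + 5.0000 = 435.7944°C.
In kelvin: 435.7944 + 273.15 = 708.9 K.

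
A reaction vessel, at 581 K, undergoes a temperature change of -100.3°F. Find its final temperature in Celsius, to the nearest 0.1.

Initial temperature in Celsius: 581 - 273.15 = 307.8500°C.
The 100.3°F change is an interval, so only the factor 5/9 applies: -100.3 × 5/9 = -55.7222°C.
Final Celsius temperature: 307.8500 - 55.7222 = 252.1278°C.

252.1°C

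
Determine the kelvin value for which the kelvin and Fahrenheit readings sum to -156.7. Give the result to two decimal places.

Let K be the kelvin reading. The Fahrenheit reading is F = 1.8·K - 459.67.
Require K + F = -156.7: (2.8)·K - 459.67 = -156.7.
K = (-156.7 + 459.67) / (2.8) = 108.20.

108.20 K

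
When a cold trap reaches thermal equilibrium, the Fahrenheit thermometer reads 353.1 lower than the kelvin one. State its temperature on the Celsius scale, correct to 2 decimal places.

-139.94°C

Let x be the kelvin reading; then the Fahrenheit reading is 1.8·x - 459.67.
(1.8·x - 459.67) - x = -353.1  ⇒  (0.8)·x = 106.57  ⇒  x = 133.2125 K.
In Celsius: 133.2125 - 273.15 = -139.94°C.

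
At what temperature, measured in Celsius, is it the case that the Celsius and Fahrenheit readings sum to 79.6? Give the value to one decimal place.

17.0°C

Let C be the Celsius reading. The Fahrenheit reading is F = 1.8·C + 32.
Require C + F = 79.6: (2.8)·C + 32 = 79.6.
C = (79.6 - 32) / (2.8) = 17.0.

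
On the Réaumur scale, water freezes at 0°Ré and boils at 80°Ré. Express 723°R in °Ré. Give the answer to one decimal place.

102.8°Ré

First in Celsius: (723 - 491.67) × 5/9 = 128.5167°C.
Linearly onto the Réaumur scale: 0 + (128.5167 / 100) × (80 - 0) = 102.8°Ré.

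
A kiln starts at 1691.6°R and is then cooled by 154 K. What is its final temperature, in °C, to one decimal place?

512.6°C

Initial temperature in Celsius: (1691.6 - 491.67) × 5/9 = 666.6278°C.
The 154 K change is an interval; Kelvin and Celsius degrees are the same size, so ΔC = -154°C.
Final Celsius temperature: 666.6278 - 154.0000 = 512.6278°C.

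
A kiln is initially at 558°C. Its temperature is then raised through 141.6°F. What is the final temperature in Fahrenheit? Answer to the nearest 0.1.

1178.0°F

The 141.6°F change is an interval, so only the factor 5/9 applies: +141.6 × 5/9 = +78.6667°C.
Final Celsius temperature: 558.0000 + 78.6667 = 636.6667°C.
In Fahrenheit: 636.6667 × 1.8 + 32 = 1178.0°F.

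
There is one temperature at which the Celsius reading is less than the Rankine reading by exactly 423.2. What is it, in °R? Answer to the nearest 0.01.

Let R be the Rankine reading. The Celsius reading is C = 5/9·R - 273.15.
Require C - R = -423.2: (-4/9)·R - 273.15 = -423.2.
R = (-423.2 + 273.15) / (-4/9) = 337.61.

337.61°R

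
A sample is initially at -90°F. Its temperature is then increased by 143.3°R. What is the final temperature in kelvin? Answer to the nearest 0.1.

Initial temperature in Celsius: (-90 - 32) × 5/9 = -67.7778°C.
The 143.3°R change is an interval, so only the factor 5/9 applies: +143.3 × 5/9 = +79.6111°C.
Final Celsius temperature: -67.7778 + 79.6111 = 11.8333°C.
In kelvin: 11.8333 + 273.15 = 285.0 K.

285.0 K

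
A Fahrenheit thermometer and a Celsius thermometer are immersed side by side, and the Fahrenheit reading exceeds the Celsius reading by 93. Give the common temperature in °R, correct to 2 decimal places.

628.92°R

Let x be the Fahrenheit reading; then the Celsius reading is 5/9·x - 17.7778.
(5/9·x - 17.7778) - x = -93  ⇒  (-4/9)·x = -75.2222  ⇒  x = 169.2500°F.
In Celsius: (169.25 - 32) × 5/9 = 76.2500°C.
In Rankine: 76.2500 × 1.8 + 491.67 = 628.92°R.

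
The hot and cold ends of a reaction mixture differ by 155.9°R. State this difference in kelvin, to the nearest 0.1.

Only the scale ratio 5/9 matters for a change in temperature.
155.9 × 5/9 = 86.6.

86.6 K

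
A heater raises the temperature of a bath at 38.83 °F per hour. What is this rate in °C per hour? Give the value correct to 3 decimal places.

21.572 °C/hour

The quantity depends on a temperature interval, so only the ratio of degree sizes applies; the offset between the scales is irrelevant.
A change of 1°F is a change of 5/9°C, so 38.83 × 5/9 = 21.572.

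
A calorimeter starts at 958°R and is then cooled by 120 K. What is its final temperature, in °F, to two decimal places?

Initial temperature in Celsius: (958 - 491.67) × 5/9 = 259.0722°C.
The 120 K change is an interval; Kelvin and Celsius degrees are the same size, so ΔC = -120°C.
Final Celsius temperature: 259.0722 - 120.0000 = 139.0722°C.
In Fahrenheit: 139.0722 × 1.8 + 32 = 282.33°F.

282.33°F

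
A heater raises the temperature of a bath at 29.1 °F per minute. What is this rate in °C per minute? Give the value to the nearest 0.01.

The quantity depends on a temperature interval, so only the ratio of degree sizes applies; the offset between the scales is irrelevant.
A change of 1°F is a change of 5/9°C, so 29.1 × 5/9 = 16.17.

16.17 °C/minute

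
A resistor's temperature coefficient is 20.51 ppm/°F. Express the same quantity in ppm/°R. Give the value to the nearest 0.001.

20.510 ppm/°R

Since only a temperature interval is involved, the additive offset between the scales drops out.
A change of 1°R is a change of 1°F, so per °R the value is 20.51 × 1 = 20.510.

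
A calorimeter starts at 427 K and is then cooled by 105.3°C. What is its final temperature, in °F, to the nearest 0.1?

Initial temperature in Celsius: 427 - 273.15 = 153.8500°C.
Final Celsius temperature: 153.8500 - 105.3000 = 48.5500°C.
In Fahrenheit: 48.5500 × 1.8 + 32 = 119.4°F.

119.4°F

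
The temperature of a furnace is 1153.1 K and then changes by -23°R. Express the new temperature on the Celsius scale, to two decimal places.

867.17°C

Initial temperature in Celsius: 1153.1 - 273.15 = 879.9500°C.
The 23°R change is an interval, so only the factor 5/9 applies: -23 × 5/9 = -12.7778°C.
Final Celsius temperature: 879.9500 - 12.7778 = 867.1722°C.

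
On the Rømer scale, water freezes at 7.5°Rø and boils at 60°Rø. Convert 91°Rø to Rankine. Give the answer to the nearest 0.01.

777.96°R

Linear interpolation between the fixed points: C = (91 - 7.5) × 100 / (60 - 7.5) = 159.0476°C.
Then 159.0476 × 1.8 + 491.67 = 777.96°R.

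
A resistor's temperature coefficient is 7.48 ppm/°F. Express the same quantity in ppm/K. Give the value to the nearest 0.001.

The quantity depends on a temperature interval, so only the ratio of degree sizes applies; the offset between the scales is irrelevant.
A change of 1 K is a change of 1.8°F, so per K the value is 7.48 × 1.8 = 13.464.

13.464 ppm/K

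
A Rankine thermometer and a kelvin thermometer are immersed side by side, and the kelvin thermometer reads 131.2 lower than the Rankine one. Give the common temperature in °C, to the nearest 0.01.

Let x be the Rankine reading; then the kelvin reading is 5/9·x.
(5/9·x) - x = -131.2  ⇒  (-4/9)·x = -131.2  ⇒  x = 295.2000°R.
In Celsius: (295.2 - 491.67) × 5/9 = -109.15°C.

-109.15°C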